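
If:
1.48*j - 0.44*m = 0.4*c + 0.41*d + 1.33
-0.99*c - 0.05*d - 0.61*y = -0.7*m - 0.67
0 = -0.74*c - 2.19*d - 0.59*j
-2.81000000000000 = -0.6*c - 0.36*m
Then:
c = 2.88008806530209 - 0.284545689885267*y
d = 0.073404090384497*y - 1.55002077225221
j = 0.0844217840221166*y + 2.14115308967591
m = 0.474242816475444*y + 3.00540878005208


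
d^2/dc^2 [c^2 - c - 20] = 2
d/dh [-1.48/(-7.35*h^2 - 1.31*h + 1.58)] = (-21.756*h - 1.9388)/(7.35*h^2 + 1.31*h - 1.58)^2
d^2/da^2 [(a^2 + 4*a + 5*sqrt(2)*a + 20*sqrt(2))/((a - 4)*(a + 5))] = 2*(3*a^3 + 5*sqrt(2)*a^3 + 60*a^2 + 60*sqrt(2)*a^2 + 240*a + 360*sqrt(2)*a + 480 + 520*sqrt(2))/(a^6 + 3*a^5 - 57*a^4 - 119*a^3 + 1140*a^2 + 1200*a - 8000)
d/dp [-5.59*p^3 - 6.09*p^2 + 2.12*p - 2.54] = -16.77*p^2 - 12.18*p + 2.12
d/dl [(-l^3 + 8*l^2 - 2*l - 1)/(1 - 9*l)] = (18*l^3 - 75*l^2 + 16*l - 11)/(81*l^2 - 18*l + 1)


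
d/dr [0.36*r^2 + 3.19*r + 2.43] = 0.72*r + 3.19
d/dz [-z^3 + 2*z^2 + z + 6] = -3*z^2 + 4*z + 1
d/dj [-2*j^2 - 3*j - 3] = -4*j - 3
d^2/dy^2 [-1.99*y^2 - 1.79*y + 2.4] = -3.98000000000000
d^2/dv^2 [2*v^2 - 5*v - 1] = 4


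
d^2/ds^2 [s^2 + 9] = 2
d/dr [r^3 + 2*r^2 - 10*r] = 3*r^2 + 4*r - 10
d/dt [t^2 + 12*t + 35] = 2*t + 12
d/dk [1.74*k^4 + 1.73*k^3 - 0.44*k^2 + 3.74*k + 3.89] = 6.96*k^3 + 5.19*k^2 - 0.88*k + 3.74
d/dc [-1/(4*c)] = 1/(4*c^2)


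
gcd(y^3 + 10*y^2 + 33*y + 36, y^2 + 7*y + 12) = y^2 + 7*y + 12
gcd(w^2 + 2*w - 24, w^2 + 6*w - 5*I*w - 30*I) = w + 6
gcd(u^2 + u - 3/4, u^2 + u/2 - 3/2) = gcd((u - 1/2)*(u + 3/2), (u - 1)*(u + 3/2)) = u + 3/2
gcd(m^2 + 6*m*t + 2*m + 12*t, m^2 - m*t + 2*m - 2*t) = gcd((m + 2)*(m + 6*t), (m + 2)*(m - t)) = m + 2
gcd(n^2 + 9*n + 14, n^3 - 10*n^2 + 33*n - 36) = 1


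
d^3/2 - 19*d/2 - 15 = (d/2 + 1)*(d - 5)*(d + 3)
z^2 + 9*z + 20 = (z + 4)*(z + 5)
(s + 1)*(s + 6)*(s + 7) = s^3 + 14*s^2 + 55*s + 42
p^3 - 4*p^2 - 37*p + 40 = (p - 8)*(p - 1)*(p + 5)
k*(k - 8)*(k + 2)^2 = k^4 - 4*k^3 - 28*k^2 - 32*k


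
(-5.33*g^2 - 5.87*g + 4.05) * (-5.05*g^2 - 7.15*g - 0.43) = 26.9165*g^4 + 67.753*g^3 + 23.8099*g^2 - 26.4334*g - 1.7415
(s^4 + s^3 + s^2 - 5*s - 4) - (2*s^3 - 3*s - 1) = s^4 - s^3 + s^2 - 2*s - 3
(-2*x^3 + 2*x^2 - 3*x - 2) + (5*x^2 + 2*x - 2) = -2*x^3 + 7*x^2 - x - 4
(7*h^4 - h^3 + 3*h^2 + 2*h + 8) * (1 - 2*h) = -14*h^5 + 9*h^4 - 7*h^3 - h^2 - 14*h + 8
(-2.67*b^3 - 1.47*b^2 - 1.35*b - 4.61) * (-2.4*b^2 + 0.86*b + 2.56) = 6.408*b^5 + 1.2318*b^4 - 4.8594*b^3 + 6.1398*b^2 - 7.4206*b - 11.8016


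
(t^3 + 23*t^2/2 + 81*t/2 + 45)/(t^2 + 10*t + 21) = (t^2 + 17*t/2 + 15)/(t + 7)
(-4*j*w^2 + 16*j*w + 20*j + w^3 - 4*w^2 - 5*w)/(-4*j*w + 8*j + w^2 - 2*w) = (w^2 - 4*w - 5)/(w - 2)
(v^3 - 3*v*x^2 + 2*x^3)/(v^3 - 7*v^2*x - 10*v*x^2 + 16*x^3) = (-v + x)/(-v + 8*x)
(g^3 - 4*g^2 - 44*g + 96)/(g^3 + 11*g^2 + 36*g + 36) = (g^2 - 10*g + 16)/(g^2 + 5*g + 6)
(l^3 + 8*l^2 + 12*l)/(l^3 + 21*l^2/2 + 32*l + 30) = 2*l/(2*l + 5)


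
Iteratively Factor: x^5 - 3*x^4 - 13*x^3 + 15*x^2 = (x)*(x^4 - 3*x^3 - 13*x^2 + 15*x) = x*(x + 3)*(x^3 - 6*x^2 + 5*x) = x*(x - 5)*(x + 3)*(x^2 - x) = x^2*(x - 5)*(x + 3)*(x - 1)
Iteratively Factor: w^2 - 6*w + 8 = (w - 4)*(w - 2)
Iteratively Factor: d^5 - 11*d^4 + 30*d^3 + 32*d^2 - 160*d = (d - 4)*(d^4 - 7*d^3 + 2*d^2 + 40*d) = d*(d - 4)*(d^3 - 7*d^2 + 2*d + 40) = d*(d - 4)^2*(d^2 - 3*d - 10) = d*(d - 4)^2*(d + 2)*(d - 5)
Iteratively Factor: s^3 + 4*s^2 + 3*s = (s + 1)*(s^2 + 3*s) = s*(s + 1)*(s + 3)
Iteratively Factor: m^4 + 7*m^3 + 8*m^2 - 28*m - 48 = (m - 2)*(m^3 + 9*m^2 + 26*m + 24) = (m - 2)*(m + 3)*(m^2 + 6*m + 8) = (m - 2)*(m + 2)*(m + 3)*(m + 4)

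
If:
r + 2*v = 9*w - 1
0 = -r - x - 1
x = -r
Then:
No Solution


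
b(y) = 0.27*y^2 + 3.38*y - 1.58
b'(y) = 0.54*y + 3.38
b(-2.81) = -8.95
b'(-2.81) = 1.86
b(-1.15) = -5.11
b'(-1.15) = 2.76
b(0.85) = 1.49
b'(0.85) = 3.84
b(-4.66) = -11.47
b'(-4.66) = 0.86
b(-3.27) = -9.75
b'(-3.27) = 1.61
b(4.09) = 16.76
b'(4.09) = 5.59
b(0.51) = 0.21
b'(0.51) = 3.66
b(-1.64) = -6.40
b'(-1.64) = 2.49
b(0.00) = -1.58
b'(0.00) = 3.38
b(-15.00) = 8.47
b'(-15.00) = -4.72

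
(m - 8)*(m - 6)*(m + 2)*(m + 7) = m^4 - 5*m^3 - 64*m^2 + 236*m + 672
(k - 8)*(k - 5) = k^2 - 13*k + 40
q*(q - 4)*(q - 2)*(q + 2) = q^4 - 4*q^3 - 4*q^2 + 16*q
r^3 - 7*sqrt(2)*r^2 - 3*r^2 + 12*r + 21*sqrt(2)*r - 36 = (r - 3)*(r - 6*sqrt(2))*(r - sqrt(2))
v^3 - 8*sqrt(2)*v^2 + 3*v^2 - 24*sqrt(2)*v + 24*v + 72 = (v + 3)*(v - 6*sqrt(2))*(v - 2*sqrt(2))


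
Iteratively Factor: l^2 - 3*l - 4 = (l + 1)*(l - 4)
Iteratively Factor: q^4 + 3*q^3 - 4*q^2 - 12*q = (q)*(q^3 + 3*q^2 - 4*q - 12) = q*(q - 2)*(q^2 + 5*q + 6) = q*(q - 2)*(q + 2)*(q + 3)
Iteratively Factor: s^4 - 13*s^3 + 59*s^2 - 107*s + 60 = (s - 1)*(s^3 - 12*s^2 + 47*s - 60) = (s - 5)*(s - 1)*(s^2 - 7*s + 12) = (s - 5)*(s - 3)*(s - 1)*(s - 4)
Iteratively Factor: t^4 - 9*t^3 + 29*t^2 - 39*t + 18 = (t - 1)*(t^3 - 8*t^2 + 21*t - 18) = (t - 3)*(t - 1)*(t^2 - 5*t + 6) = (t - 3)*(t - 2)*(t - 1)*(t - 3)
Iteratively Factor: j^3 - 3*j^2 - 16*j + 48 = (j - 3)*(j^2 - 16) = (j - 4)*(j - 3)*(j + 4)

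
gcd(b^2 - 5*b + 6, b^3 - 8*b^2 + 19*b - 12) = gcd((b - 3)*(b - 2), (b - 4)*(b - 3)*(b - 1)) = b - 3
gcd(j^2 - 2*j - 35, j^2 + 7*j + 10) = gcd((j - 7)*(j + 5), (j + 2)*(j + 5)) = j + 5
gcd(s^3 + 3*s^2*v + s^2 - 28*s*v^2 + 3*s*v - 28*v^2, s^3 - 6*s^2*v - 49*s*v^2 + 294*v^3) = s + 7*v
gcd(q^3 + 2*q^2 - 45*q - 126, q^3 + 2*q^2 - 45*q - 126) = q^3 + 2*q^2 - 45*q - 126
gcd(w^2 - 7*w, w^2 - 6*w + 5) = 1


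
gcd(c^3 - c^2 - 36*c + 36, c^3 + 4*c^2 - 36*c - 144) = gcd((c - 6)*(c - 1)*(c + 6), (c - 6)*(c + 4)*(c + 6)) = c^2 - 36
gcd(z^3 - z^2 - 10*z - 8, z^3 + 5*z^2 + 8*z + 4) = z^2 + 3*z + 2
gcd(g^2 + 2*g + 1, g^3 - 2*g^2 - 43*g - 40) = g + 1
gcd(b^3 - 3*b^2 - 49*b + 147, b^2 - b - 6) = b - 3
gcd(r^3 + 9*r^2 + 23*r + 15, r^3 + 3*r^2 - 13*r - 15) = r^2 + 6*r + 5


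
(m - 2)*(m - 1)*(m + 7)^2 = m^4 + 11*m^3 + 9*m^2 - 119*m + 98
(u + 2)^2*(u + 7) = u^3 + 11*u^2 + 32*u + 28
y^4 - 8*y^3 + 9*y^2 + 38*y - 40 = (y - 5)*(y - 4)*(y - 1)*(y + 2)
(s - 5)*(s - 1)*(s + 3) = s^3 - 3*s^2 - 13*s + 15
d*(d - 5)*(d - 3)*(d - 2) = d^4 - 10*d^3 + 31*d^2 - 30*d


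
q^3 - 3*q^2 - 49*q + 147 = (q - 7)*(q - 3)*(q + 7)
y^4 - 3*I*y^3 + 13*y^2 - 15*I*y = y*(y - 5*I)*(y - I)*(y + 3*I)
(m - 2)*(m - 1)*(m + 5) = m^3 + 2*m^2 - 13*m + 10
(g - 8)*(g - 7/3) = g^2 - 31*g/3 + 56/3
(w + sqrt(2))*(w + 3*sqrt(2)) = w^2 + 4*sqrt(2)*w + 6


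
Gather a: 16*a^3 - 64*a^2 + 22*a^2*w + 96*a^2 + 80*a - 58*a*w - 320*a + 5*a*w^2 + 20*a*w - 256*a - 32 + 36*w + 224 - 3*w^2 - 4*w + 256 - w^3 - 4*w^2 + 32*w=16*a^3 + a^2*(22*w + 32) + a*(5*w^2 - 38*w - 496) - w^3 - 7*w^2 + 64*w + 448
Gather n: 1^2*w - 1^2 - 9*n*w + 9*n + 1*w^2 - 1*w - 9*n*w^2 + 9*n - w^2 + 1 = n*(-9*w^2 - 9*w + 18)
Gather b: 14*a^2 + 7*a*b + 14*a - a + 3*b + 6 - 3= 14*a^2 + 13*a + b*(7*a + 3) + 3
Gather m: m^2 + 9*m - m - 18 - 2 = m^2 + 8*m - 20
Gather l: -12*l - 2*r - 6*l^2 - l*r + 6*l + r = -6*l^2 + l*(-r - 6) - r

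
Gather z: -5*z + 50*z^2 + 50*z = 50*z^2 + 45*z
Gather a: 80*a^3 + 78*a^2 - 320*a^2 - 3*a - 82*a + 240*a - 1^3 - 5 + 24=80*a^3 - 242*a^2 + 155*a + 18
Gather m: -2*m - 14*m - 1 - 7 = -16*m - 8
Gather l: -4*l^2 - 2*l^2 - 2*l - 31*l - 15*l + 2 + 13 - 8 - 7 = -6*l^2 - 48*l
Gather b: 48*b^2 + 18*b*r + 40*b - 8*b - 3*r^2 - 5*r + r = 48*b^2 + b*(18*r + 32) - 3*r^2 - 4*r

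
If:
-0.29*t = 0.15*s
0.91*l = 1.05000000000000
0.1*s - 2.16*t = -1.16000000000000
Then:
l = 1.15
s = -0.95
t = 0.49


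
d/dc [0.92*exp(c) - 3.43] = 0.92*exp(c)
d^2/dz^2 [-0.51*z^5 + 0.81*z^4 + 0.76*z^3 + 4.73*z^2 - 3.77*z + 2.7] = -10.2*z^3 + 9.72*z^2 + 4.56*z + 9.46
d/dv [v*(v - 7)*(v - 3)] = 3*v^2 - 20*v + 21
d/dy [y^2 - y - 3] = 2*y - 1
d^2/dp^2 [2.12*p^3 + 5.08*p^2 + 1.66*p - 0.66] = 12.72*p + 10.16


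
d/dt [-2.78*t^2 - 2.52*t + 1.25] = -5.56*t - 2.52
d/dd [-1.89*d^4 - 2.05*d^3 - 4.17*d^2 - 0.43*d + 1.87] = -7.56*d^3 - 6.15*d^2 - 8.34*d - 0.43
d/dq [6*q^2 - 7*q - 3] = 12*q - 7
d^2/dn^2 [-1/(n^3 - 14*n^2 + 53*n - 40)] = 2*((3*n - 14)*(n^3 - 14*n^2 + 53*n - 40) - (3*n^2 - 28*n + 53)^2)/(n^3 - 14*n^2 + 53*n - 40)^3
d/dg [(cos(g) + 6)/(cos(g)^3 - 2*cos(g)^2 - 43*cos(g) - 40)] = (-45*cos(g)/2 + 8*cos(2*g) + cos(3*g)/2 - 210)*sin(g)/((cos(g) - 8)^2*(cos(g) + 1)^2*(cos(g) + 5)^2)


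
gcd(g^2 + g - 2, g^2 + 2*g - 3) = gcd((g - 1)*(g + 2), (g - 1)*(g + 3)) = g - 1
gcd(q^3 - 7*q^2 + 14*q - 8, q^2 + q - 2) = q - 1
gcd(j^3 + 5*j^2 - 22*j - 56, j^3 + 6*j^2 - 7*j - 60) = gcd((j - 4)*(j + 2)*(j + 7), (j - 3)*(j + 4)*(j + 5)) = 1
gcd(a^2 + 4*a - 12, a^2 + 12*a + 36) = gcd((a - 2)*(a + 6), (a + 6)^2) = a + 6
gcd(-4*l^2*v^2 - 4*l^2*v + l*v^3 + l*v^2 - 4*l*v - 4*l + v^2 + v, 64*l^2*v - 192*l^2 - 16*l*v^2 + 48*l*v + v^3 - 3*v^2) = 1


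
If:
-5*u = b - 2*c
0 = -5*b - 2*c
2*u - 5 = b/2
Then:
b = -50/29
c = 125/29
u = 60/29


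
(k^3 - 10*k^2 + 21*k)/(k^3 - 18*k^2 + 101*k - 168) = k/(k - 8)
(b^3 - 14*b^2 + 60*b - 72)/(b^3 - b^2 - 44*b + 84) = (b - 6)/(b + 7)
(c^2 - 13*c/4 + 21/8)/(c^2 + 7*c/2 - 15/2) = (c - 7/4)/(c + 5)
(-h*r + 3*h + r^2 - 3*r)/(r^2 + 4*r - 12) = (-h*r + 3*h + r^2 - 3*r)/(r^2 + 4*r - 12)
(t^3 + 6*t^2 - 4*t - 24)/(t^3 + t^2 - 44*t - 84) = (t - 2)/(t - 7)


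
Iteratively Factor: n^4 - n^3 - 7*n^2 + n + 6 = (n - 3)*(n^3 + 2*n^2 - n - 2) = (n - 3)*(n - 1)*(n^2 + 3*n + 2) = (n - 3)*(n - 1)*(n + 2)*(n + 1)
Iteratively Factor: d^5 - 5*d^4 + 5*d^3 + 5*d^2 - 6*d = (d - 2)*(d^4 - 3*d^3 - d^2 + 3*d) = d*(d - 2)*(d^3 - 3*d^2 - d + 3) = d*(d - 3)*(d - 2)*(d^2 - 1) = d*(d - 3)*(d - 2)*(d - 1)*(d + 1)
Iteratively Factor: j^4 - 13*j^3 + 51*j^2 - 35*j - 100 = (j - 5)*(j^3 - 8*j^2 + 11*j + 20) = (j - 5)*(j - 4)*(j^2 - 4*j - 5) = (j - 5)*(j - 4)*(j + 1)*(j - 5)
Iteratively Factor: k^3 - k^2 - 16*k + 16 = (k + 4)*(k^2 - 5*k + 4) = (k - 1)*(k + 4)*(k - 4)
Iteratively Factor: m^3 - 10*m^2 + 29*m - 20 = (m - 5)*(m^2 - 5*m + 4) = (m - 5)*(m - 1)*(m - 4)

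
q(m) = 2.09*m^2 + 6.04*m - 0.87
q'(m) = 4.18*m + 6.04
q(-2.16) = -4.17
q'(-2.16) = -2.99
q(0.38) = 1.73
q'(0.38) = 7.63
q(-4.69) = 16.77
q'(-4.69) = -13.56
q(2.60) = 28.96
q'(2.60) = 16.91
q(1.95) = 18.86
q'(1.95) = 14.19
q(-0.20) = -1.99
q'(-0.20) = 5.20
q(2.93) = 34.77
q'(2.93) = 18.29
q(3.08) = 37.56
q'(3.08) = 18.91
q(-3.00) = -0.18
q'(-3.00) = -6.50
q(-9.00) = 114.06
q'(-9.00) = -31.58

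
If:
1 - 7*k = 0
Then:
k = 1/7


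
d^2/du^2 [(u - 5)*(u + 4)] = 2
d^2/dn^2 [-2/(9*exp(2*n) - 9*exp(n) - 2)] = 18*(18*(2*exp(n) - 1)^2*exp(n) + (4*exp(n) - 1)*(-9*exp(2*n) + 9*exp(n) + 2))*exp(n)/(-9*exp(2*n) + 9*exp(n) + 2)^3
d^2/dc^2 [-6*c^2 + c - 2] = -12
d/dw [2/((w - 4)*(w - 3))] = 2*(7 - 2*w)/(w^4 - 14*w^3 + 73*w^2 - 168*w + 144)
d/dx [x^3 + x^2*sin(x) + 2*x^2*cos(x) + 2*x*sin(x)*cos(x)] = -2*x^2*sin(x) + x^2*cos(x) + 3*x^2 + 2*x*sin(x) + 4*x*cos(x) + 2*x*cos(2*x) + sin(2*x)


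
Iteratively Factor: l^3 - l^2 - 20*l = (l - 5)*(l^2 + 4*l) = l*(l - 5)*(l + 4)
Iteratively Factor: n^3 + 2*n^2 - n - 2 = (n + 2)*(n^2 - 1) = (n - 1)*(n + 2)*(n + 1)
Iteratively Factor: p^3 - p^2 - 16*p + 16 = (p - 4)*(p^2 + 3*p - 4) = (p - 4)*(p - 1)*(p + 4)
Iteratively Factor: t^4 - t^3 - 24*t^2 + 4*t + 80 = (t - 2)*(t^3 + t^2 - 22*t - 40) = (t - 2)*(t + 4)*(t^2 - 3*t - 10) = (t - 5)*(t - 2)*(t + 4)*(t + 2)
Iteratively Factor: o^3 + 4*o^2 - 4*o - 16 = (o + 4)*(o^2 - 4) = (o + 2)*(o + 4)*(o - 2)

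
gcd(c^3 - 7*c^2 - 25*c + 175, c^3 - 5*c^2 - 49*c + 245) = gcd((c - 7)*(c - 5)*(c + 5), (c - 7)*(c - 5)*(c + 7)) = c^2 - 12*c + 35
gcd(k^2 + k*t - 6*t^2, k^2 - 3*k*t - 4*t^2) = 1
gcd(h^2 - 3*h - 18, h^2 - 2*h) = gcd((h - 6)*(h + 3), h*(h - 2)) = 1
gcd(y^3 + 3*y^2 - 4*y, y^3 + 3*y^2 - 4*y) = y^3 + 3*y^2 - 4*y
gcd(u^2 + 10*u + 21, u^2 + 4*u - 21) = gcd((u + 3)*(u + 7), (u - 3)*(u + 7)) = u + 7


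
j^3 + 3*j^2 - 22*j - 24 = (j - 4)*(j + 1)*(j + 6)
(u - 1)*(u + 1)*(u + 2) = u^3 + 2*u^2 - u - 2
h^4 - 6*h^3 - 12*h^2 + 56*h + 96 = (h - 6)*(h - 4)*(h + 2)^2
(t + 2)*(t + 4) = t^2 + 6*t + 8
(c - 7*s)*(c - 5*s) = c^2 - 12*c*s + 35*s^2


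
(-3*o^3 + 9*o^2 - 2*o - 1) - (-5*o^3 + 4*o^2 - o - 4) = 2*o^3 + 5*o^2 - o + 3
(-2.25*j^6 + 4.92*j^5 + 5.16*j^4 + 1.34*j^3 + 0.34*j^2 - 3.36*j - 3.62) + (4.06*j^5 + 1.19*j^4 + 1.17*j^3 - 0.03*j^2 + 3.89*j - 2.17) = -2.25*j^6 + 8.98*j^5 + 6.35*j^4 + 2.51*j^3 + 0.31*j^2 + 0.53*j - 5.79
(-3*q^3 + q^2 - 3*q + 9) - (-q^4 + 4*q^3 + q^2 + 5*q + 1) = q^4 - 7*q^3 - 8*q + 8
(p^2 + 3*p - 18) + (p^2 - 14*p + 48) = 2*p^2 - 11*p + 30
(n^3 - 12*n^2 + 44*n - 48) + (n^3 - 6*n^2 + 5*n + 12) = 2*n^3 - 18*n^2 + 49*n - 36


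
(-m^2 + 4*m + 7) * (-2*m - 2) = 2*m^3 - 6*m^2 - 22*m - 14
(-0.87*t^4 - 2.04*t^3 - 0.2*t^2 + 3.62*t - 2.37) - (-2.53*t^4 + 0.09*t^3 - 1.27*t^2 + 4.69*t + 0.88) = 1.66*t^4 - 2.13*t^3 + 1.07*t^2 - 1.07*t - 3.25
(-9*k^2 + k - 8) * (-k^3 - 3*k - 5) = 9*k^5 - k^4 + 35*k^3 + 42*k^2 + 19*k + 40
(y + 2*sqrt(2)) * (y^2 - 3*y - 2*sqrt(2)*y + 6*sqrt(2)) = y^3 - 3*y^2 - 8*y + 24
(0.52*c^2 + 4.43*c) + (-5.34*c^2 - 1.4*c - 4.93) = -4.82*c^2 + 3.03*c - 4.93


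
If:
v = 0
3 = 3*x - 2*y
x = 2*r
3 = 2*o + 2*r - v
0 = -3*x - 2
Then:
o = 11/6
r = -1/3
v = 0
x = -2/3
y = -5/2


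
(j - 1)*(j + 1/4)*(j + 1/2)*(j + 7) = j^4 + 27*j^3/4 - 19*j^2/8 - 9*j/2 - 7/8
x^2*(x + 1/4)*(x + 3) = x^4 + 13*x^3/4 + 3*x^2/4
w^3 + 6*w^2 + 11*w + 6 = (w + 1)*(w + 2)*(w + 3)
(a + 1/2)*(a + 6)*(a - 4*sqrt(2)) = a^3 - 4*sqrt(2)*a^2 + 13*a^2/2 - 26*sqrt(2)*a + 3*a - 12*sqrt(2)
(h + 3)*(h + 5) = h^2 + 8*h + 15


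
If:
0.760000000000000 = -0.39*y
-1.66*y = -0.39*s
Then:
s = -8.29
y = -1.95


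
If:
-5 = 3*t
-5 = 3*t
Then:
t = -5/3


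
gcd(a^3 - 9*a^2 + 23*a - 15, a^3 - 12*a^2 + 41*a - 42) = a - 3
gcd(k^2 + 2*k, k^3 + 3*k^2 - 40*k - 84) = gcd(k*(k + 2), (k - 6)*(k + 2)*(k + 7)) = k + 2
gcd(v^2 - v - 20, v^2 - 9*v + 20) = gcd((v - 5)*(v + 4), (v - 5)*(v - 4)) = v - 5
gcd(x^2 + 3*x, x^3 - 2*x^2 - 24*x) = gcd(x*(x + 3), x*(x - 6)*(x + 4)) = x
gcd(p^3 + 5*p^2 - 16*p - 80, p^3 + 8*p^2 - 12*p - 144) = p - 4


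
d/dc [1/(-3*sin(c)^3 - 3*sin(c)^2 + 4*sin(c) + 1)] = (9*sin(c)^2 + 6*sin(c) - 4)*cos(c)/(3*sin(c)^3 + 3*sin(c)^2 - 4*sin(c) - 1)^2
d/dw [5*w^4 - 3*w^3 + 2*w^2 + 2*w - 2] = 20*w^3 - 9*w^2 + 4*w + 2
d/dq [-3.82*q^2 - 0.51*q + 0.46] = -7.64*q - 0.51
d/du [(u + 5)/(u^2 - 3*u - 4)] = (-u^2 - 10*u + 11)/(u^4 - 6*u^3 + u^2 + 24*u + 16)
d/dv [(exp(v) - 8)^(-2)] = -2*exp(v)/(exp(v) - 8)^3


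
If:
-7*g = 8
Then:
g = -8/7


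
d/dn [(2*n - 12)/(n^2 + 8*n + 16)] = 2*(16 - n)/(n^3 + 12*n^2 + 48*n + 64)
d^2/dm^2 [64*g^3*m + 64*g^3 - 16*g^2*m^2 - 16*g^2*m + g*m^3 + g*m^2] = 2*g*(-16*g + 3*m + 1)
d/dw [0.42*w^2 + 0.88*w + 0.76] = 0.84*w + 0.88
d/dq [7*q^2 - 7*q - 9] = 14*q - 7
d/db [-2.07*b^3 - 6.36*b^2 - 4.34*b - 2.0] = -6.21*b^2 - 12.72*b - 4.34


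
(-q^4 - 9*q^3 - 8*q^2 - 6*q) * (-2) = 2*q^4 + 18*q^3 + 16*q^2 + 12*q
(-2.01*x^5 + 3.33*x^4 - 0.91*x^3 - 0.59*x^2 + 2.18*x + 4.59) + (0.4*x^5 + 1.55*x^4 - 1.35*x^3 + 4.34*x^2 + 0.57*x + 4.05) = -1.61*x^5 + 4.88*x^4 - 2.26*x^3 + 3.75*x^2 + 2.75*x + 8.64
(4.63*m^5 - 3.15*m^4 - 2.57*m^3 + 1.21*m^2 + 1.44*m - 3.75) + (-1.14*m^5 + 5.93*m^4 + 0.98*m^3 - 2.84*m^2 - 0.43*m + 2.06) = 3.49*m^5 + 2.78*m^4 - 1.59*m^3 - 1.63*m^2 + 1.01*m - 1.69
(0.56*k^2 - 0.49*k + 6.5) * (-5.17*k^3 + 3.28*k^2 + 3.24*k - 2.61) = -2.8952*k^5 + 4.3701*k^4 - 33.3978*k^3 + 18.2708*k^2 + 22.3389*k - 16.965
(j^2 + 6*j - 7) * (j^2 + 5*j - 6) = j^4 + 11*j^3 + 17*j^2 - 71*j + 42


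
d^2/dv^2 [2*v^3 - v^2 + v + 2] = 12*v - 2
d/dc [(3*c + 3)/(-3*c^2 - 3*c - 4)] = 3*(3*c^2 + 6*c - 1)/(9*c^4 + 18*c^3 + 33*c^2 + 24*c + 16)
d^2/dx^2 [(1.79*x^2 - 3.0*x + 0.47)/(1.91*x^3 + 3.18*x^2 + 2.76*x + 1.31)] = (13.060198*x^6 - 65.6658*x^5 - 145.3701*x^4 - 77.493394*x^3 + 88.717788*x^2 + 92.679054*x + 31.08193)/(6.967871*x^9 + 34.802874*x^8 + 88.15032*x^7 + 147.076593*x^6 + 175.119588*x^5 + 153.848412*x^4 + 99.843477*x^3 + 46.308762*x^2 + 14.209308*x + 2.248091)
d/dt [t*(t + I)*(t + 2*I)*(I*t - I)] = 4*I*t^3 + t^2*(-9 - 3*I) + t*(6 - 4*I) + 2*I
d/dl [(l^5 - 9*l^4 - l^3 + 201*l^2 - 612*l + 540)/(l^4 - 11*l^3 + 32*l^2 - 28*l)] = (l^6 - 18*l^5 + 120*l^4 - 538*l^3 + 2139*l^2 - 4860*l + 3780)/(l^2*(l^4 - 18*l^3 + 109*l^2 - 252*l + 196))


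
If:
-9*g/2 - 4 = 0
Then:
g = -8/9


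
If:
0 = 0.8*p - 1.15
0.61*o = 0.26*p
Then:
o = 0.61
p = 1.44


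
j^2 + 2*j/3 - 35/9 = (j - 5/3)*(j + 7/3)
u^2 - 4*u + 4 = (u - 2)^2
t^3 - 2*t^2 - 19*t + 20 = (t - 5)*(t - 1)*(t + 4)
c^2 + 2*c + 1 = (c + 1)^2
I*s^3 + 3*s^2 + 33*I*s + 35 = (s - 7*I)*(s + 5*I)*(I*s + 1)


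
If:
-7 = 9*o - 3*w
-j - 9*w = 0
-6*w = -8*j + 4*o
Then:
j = -6/17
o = -13/17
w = 2/51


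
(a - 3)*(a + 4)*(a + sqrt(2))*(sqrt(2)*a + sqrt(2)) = sqrt(2)*a^4 + 2*a^3 + 2*sqrt(2)*a^3 - 11*sqrt(2)*a^2 + 4*a^2 - 22*a - 12*sqrt(2)*a - 24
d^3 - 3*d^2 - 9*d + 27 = (d - 3)^2*(d + 3)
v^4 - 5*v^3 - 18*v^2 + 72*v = v*(v - 6)*(v - 3)*(v + 4)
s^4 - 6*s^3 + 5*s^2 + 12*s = s*(s - 4)*(s - 3)*(s + 1)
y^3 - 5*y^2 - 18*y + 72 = (y - 6)*(y - 3)*(y + 4)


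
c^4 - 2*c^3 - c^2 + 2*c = c*(c - 2)*(c - 1)*(c + 1)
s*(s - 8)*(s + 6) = s^3 - 2*s^2 - 48*s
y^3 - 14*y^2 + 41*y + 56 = (y - 8)*(y - 7)*(y + 1)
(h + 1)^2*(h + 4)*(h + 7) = h^4 + 13*h^3 + 51*h^2 + 67*h + 28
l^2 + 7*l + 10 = (l + 2)*(l + 5)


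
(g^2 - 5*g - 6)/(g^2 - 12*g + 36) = (g + 1)/(g - 6)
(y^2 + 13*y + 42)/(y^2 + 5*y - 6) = (y + 7)/(y - 1)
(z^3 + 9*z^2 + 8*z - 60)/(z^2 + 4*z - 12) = z + 5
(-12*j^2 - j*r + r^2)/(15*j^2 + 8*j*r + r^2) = (-4*j + r)/(5*j + r)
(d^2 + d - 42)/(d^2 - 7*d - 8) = (-d^2 - d + 42)/(-d^2 + 7*d + 8)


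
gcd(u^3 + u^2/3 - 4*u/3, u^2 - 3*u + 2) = u - 1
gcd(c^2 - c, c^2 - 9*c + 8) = c - 1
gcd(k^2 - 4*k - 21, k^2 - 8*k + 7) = k - 7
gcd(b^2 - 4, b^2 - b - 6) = b + 2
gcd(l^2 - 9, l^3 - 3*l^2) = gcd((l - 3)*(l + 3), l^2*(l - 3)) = l - 3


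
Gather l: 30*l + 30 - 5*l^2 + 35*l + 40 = -5*l^2 + 65*l + 70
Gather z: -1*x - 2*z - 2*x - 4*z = -3*x - 6*z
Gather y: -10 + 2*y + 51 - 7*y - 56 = -5*y - 15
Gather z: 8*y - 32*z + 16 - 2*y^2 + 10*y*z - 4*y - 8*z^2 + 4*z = -2*y^2 + 4*y - 8*z^2 + z*(10*y - 28) + 16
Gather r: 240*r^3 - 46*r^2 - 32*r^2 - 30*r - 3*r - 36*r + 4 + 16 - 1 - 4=240*r^3 - 78*r^2 - 69*r + 15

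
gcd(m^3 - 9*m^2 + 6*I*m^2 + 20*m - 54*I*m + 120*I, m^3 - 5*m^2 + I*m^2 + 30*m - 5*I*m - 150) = m^2 + m*(-5 + 6*I) - 30*I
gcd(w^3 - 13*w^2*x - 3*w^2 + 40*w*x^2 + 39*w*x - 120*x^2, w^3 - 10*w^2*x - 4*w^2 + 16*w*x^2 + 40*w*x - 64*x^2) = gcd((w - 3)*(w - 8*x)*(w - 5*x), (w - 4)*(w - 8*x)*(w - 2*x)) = -w + 8*x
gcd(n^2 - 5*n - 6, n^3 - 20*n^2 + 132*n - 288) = n - 6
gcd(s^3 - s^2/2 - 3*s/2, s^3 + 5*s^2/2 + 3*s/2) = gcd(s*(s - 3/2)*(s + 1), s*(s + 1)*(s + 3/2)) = s^2 + s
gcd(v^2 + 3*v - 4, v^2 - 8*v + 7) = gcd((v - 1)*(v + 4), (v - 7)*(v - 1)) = v - 1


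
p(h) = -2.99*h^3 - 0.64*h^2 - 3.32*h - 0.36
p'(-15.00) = -2002.37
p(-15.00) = 9996.69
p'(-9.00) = -718.37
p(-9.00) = 2157.39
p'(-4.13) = -151.03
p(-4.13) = 213.07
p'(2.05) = -43.64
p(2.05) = -35.61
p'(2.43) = -59.40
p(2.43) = -55.11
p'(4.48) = -189.09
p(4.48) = -296.93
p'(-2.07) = -39.11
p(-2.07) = 30.29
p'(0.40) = -5.27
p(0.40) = -1.98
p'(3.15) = -96.36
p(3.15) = -110.62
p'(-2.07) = -39.11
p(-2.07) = 30.29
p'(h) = -8.97*h^2 - 1.28*h - 3.32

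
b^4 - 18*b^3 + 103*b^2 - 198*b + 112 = (b - 8)*(b - 7)*(b - 2)*(b - 1)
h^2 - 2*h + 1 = (h - 1)^2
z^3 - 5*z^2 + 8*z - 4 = (z - 2)^2*(z - 1)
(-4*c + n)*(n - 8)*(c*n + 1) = -4*c^2*n^2 + 32*c^2*n + c*n^3 - 8*c*n^2 - 4*c*n + 32*c + n^2 - 8*n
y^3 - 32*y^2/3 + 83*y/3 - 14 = (y - 7)*(y - 3)*(y - 2/3)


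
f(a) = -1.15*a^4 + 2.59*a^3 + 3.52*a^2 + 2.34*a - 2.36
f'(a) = -4.6*a^3 + 7.77*a^2 + 7.04*a + 2.34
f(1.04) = 5.45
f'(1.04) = 12.89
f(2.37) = 21.15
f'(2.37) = 1.43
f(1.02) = 5.19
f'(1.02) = 12.72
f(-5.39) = -1288.91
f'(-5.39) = 910.45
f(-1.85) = -24.51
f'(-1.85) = 45.03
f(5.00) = -297.66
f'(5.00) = -343.21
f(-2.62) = -85.10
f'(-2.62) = 119.96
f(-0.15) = -2.64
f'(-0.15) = 1.47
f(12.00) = -18838.28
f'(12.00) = -6743.10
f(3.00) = 13.12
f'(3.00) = -30.81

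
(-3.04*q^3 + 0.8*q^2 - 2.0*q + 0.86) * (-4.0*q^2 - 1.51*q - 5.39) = 12.16*q^5 + 1.3904*q^4 + 23.1776*q^3 - 4.732*q^2 + 9.4814*q - 4.6354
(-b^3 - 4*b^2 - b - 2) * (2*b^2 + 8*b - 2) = -2*b^5 - 16*b^4 - 32*b^3 - 4*b^2 - 14*b + 4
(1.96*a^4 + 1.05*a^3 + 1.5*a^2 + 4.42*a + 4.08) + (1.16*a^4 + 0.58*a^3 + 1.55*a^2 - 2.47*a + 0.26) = 3.12*a^4 + 1.63*a^3 + 3.05*a^2 + 1.95*a + 4.34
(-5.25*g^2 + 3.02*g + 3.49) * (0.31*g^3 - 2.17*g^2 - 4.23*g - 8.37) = -1.6275*g^5 + 12.3287*g^4 + 16.736*g^3 + 23.5946*g^2 - 40.0401*g - 29.2113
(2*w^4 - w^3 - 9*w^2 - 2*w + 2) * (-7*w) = -14*w^5 + 7*w^4 + 63*w^3 + 14*w^2 - 14*w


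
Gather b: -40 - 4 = -44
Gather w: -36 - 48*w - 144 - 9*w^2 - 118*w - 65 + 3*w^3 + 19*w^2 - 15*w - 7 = 3*w^3 + 10*w^2 - 181*w - 252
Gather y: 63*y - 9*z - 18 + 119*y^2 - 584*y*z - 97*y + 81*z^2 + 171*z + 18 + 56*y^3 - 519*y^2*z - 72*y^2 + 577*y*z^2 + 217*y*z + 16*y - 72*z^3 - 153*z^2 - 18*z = 56*y^3 + y^2*(47 - 519*z) + y*(577*z^2 - 367*z - 18) - 72*z^3 - 72*z^2 + 144*z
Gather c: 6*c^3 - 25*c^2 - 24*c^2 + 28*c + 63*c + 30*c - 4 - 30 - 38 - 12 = 6*c^3 - 49*c^2 + 121*c - 84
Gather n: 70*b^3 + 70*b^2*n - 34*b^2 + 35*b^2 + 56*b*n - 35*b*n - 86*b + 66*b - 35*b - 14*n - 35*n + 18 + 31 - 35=70*b^3 + b^2 - 55*b + n*(70*b^2 + 21*b - 49) + 14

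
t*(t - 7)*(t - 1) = t^3 - 8*t^2 + 7*t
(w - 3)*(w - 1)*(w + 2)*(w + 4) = w^4 + 2*w^3 - 13*w^2 - 14*w + 24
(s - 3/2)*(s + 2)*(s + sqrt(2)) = s^3 + s^2/2 + sqrt(2)*s^2 - 3*s + sqrt(2)*s/2 - 3*sqrt(2)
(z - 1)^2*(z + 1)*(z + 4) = z^4 + 3*z^3 - 5*z^2 - 3*z + 4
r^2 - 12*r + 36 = (r - 6)^2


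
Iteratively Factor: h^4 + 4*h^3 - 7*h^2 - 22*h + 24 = (h + 4)*(h^3 - 7*h + 6) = (h - 2)*(h + 4)*(h^2 + 2*h - 3) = (h - 2)*(h + 3)*(h + 4)*(h - 1)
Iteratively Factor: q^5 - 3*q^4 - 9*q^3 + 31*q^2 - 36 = (q - 2)*(q^4 - q^3 - 11*q^2 + 9*q + 18) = (q - 3)*(q - 2)*(q^3 + 2*q^2 - 5*q - 6) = (q - 3)*(q - 2)*(q + 1)*(q^2 + q - 6) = (q - 3)*(q - 2)^2*(q + 1)*(q + 3)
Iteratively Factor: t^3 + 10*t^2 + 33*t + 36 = (t + 4)*(t^2 + 6*t + 9) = (t + 3)*(t + 4)*(t + 3)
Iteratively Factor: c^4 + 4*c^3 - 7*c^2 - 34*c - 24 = (c - 3)*(c^3 + 7*c^2 + 14*c + 8) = (c - 3)*(c + 4)*(c^2 + 3*c + 2) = (c - 3)*(c + 2)*(c + 4)*(c + 1)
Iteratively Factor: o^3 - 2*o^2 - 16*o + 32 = (o - 2)*(o^2 - 16) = (o - 4)*(o - 2)*(o + 4)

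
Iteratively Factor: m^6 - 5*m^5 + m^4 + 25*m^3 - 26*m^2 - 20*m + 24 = (m - 1)*(m^5 - 4*m^4 - 3*m^3 + 22*m^2 - 4*m - 24) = (m - 3)*(m - 1)*(m^4 - m^3 - 6*m^2 + 4*m + 8) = (m - 3)*(m - 2)*(m - 1)*(m^3 + m^2 - 4*m - 4) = (m - 3)*(m - 2)*(m - 1)*(m + 2)*(m^2 - m - 2) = (m - 3)*(m - 2)*(m - 1)*(m + 1)*(m + 2)*(m - 2)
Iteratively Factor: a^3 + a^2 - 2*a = (a)*(a^2 + a - 2) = a*(a - 1)*(a + 2)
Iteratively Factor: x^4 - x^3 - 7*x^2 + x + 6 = (x - 1)*(x^3 - 7*x - 6) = (x - 1)*(x + 2)*(x^2 - 2*x - 3) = (x - 3)*(x - 1)*(x + 2)*(x + 1)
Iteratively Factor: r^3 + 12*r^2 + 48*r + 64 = (r + 4)*(r^2 + 8*r + 16) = (r + 4)^2*(r + 4)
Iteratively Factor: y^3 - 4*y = (y)*(y^2 - 4) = y*(y - 2)*(y + 2)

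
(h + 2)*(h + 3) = h^2 + 5*h + 6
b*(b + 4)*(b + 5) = b^3 + 9*b^2 + 20*b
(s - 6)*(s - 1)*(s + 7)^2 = s^4 + 7*s^3 - 43*s^2 - 259*s + 294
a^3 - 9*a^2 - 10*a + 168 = (a - 7)*(a - 6)*(a + 4)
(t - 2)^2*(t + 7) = t^3 + 3*t^2 - 24*t + 28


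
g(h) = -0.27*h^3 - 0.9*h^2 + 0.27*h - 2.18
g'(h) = -0.81*h^2 - 1.8*h + 0.27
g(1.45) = -4.50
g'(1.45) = -4.04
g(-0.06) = -2.20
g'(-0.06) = 0.38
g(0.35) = -2.21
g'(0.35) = -0.46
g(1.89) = -6.71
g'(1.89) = -6.03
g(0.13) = -2.16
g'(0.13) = 0.02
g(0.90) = -2.86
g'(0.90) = -2.01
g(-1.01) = -3.09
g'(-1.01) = 1.26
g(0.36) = -2.21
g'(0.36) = -0.48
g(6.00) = -91.28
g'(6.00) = -39.69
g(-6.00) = 22.12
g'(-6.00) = -18.09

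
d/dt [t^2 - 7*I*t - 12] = 2*t - 7*I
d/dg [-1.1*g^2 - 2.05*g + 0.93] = -2.2*g - 2.05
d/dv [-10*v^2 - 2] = -20*v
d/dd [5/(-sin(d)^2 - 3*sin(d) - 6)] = 5*(2*sin(d) + 3)*cos(d)/(sin(d)^2 + 3*sin(d) + 6)^2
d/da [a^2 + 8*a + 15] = 2*a + 8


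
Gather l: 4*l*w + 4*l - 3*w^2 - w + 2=l*(4*w + 4) - 3*w^2 - w + 2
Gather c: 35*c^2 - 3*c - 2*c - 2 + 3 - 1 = 35*c^2 - 5*c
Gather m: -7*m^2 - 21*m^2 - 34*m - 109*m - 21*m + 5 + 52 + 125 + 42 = -28*m^2 - 164*m + 224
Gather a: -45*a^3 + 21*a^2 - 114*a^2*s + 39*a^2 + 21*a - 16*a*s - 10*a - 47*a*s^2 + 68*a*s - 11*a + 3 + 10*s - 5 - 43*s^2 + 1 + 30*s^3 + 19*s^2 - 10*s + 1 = -45*a^3 + a^2*(60 - 114*s) + a*(-47*s^2 + 52*s) + 30*s^3 - 24*s^2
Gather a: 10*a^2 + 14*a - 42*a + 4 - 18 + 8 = 10*a^2 - 28*a - 6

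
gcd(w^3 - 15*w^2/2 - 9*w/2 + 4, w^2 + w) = w + 1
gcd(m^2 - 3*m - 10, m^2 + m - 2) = m + 2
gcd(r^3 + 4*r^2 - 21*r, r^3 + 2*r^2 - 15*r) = r^2 - 3*r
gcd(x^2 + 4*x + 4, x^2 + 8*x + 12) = x + 2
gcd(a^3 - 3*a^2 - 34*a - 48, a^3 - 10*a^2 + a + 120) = a^2 - 5*a - 24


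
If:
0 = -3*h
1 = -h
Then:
No Solution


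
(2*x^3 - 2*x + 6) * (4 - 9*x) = -18*x^4 + 8*x^3 + 18*x^2 - 62*x + 24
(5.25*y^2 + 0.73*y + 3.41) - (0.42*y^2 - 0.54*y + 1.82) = 4.83*y^2 + 1.27*y + 1.59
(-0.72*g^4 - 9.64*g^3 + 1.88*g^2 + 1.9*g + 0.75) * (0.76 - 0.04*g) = 0.0288*g^5 - 0.1616*g^4 - 7.4016*g^3 + 1.3528*g^2 + 1.414*g + 0.57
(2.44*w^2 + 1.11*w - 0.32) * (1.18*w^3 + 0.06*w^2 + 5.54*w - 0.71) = 2.8792*w^5 + 1.4562*w^4 + 13.2066*w^3 + 4.3978*w^2 - 2.5609*w + 0.2272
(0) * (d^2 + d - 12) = 0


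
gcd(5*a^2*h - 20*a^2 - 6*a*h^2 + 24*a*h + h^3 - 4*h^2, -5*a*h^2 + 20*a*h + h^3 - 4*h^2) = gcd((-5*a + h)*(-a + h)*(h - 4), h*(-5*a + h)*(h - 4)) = 5*a*h - 20*a - h^2 + 4*h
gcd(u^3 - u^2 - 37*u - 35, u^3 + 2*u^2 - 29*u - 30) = u + 1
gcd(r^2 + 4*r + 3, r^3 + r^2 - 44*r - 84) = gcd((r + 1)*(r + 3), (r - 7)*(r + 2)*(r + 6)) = 1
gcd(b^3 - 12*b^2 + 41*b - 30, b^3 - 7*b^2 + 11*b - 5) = b^2 - 6*b + 5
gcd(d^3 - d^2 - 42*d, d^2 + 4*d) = d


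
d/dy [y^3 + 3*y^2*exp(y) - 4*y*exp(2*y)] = 3*y^2*exp(y) + 3*y^2 - 8*y*exp(2*y) + 6*y*exp(y) - 4*exp(2*y)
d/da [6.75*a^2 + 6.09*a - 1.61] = 13.5*a + 6.09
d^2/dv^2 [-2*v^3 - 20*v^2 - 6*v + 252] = -12*v - 40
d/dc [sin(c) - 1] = cos(c)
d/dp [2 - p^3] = -3*p^2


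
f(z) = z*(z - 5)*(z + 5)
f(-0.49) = 12.13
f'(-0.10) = -24.97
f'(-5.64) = 70.43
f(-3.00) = 48.00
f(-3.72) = 41.52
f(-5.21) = -11.17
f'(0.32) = -24.69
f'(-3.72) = 16.52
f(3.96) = -36.90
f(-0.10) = 2.50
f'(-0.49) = -24.28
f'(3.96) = 22.04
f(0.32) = -7.97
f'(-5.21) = 56.43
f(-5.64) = -38.41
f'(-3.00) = 2.00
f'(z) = z*(z - 5) + z*(z + 5) + (z - 5)*(z + 5) = 3*z^2 - 25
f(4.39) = -25.15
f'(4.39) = 32.82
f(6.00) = 66.00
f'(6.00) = 83.00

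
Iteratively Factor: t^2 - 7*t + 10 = (t - 5)*(t - 2)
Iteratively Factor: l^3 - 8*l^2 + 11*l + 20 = (l - 4)*(l^2 - 4*l - 5) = (l - 4)*(l + 1)*(l - 5)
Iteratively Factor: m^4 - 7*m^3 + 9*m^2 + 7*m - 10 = (m - 5)*(m^3 - 2*m^2 - m + 2) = (m - 5)*(m - 1)*(m^2 - m - 2) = (m - 5)*(m - 1)*(m + 1)*(m - 2)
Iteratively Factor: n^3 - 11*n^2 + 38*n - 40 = (n - 5)*(n^2 - 6*n + 8) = (n - 5)*(n - 4)*(n - 2)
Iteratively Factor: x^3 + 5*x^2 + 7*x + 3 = (x + 1)*(x^2 + 4*x + 3) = (x + 1)*(x + 3)*(x + 1)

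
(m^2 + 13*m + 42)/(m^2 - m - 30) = (m^2 + 13*m + 42)/(m^2 - m - 30)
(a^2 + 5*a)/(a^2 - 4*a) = (a + 5)/(a - 4)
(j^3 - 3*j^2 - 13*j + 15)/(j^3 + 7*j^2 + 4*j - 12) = (j^2 - 2*j - 15)/(j^2 + 8*j + 12)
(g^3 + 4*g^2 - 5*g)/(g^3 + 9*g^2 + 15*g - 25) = g/(g + 5)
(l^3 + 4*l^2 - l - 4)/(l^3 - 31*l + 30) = (l^2 + 5*l + 4)/(l^2 + l - 30)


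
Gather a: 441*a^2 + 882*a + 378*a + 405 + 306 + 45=441*a^2 + 1260*a + 756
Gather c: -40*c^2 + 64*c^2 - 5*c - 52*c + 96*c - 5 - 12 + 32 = 24*c^2 + 39*c + 15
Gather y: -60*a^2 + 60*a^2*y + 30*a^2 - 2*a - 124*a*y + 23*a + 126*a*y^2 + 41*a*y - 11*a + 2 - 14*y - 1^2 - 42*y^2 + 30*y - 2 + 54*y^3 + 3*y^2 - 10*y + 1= -30*a^2 + 10*a + 54*y^3 + y^2*(126*a - 39) + y*(60*a^2 - 83*a + 6)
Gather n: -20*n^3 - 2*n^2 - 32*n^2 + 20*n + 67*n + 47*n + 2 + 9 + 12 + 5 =-20*n^3 - 34*n^2 + 134*n + 28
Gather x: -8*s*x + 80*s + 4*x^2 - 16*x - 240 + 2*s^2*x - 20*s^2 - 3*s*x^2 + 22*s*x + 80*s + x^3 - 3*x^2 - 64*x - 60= -20*s^2 + 160*s + x^3 + x^2*(1 - 3*s) + x*(2*s^2 + 14*s - 80) - 300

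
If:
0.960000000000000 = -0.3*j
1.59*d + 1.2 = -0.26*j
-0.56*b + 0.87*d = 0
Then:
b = -0.36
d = -0.23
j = -3.20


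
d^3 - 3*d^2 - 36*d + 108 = (d - 6)*(d - 3)*(d + 6)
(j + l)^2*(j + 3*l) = j^3 + 5*j^2*l + 7*j*l^2 + 3*l^3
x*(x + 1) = x^2 + x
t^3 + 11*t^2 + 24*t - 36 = (t - 1)*(t + 6)^2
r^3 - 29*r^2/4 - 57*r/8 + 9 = (r - 8)*(r - 3/4)*(r + 3/2)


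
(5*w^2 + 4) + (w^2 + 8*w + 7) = 6*w^2 + 8*w + 11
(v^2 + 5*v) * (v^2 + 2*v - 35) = v^4 + 7*v^3 - 25*v^2 - 175*v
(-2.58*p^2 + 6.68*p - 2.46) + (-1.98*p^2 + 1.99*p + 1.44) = -4.56*p^2 + 8.67*p - 1.02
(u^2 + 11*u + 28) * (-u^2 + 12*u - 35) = -u^4 + u^3 + 69*u^2 - 49*u - 980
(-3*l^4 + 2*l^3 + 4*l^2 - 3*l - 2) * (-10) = 30*l^4 - 20*l^3 - 40*l^2 + 30*l + 20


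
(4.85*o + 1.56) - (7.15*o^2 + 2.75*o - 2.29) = -7.15*o^2 + 2.1*o + 3.85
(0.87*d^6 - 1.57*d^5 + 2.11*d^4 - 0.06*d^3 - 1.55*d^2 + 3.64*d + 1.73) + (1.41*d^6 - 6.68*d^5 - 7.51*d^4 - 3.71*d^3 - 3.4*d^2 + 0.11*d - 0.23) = 2.28*d^6 - 8.25*d^5 - 5.4*d^4 - 3.77*d^3 - 4.95*d^2 + 3.75*d + 1.5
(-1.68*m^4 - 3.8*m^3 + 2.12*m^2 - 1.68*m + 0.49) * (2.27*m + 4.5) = -3.8136*m^5 - 16.186*m^4 - 12.2876*m^3 + 5.7264*m^2 - 6.4477*m + 2.205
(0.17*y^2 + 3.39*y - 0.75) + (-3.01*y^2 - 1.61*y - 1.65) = -2.84*y^2 + 1.78*y - 2.4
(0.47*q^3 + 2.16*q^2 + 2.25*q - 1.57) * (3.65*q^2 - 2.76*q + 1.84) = 1.7155*q^5 + 6.5868*q^4 + 3.1157*q^3 - 7.9661*q^2 + 8.4732*q - 2.8888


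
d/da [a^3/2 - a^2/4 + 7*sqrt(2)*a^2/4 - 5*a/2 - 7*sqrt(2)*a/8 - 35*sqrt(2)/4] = 3*a^2/2 - a/2 + 7*sqrt(2)*a/2 - 5/2 - 7*sqrt(2)/8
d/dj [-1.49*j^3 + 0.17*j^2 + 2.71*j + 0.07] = -4.47*j^2 + 0.34*j + 2.71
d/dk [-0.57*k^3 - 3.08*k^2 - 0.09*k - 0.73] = -1.71*k^2 - 6.16*k - 0.09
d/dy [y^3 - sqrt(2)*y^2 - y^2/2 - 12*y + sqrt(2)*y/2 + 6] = 3*y^2 - 2*sqrt(2)*y - y - 12 + sqrt(2)/2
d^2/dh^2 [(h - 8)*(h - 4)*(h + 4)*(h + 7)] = 12*h^2 - 6*h - 144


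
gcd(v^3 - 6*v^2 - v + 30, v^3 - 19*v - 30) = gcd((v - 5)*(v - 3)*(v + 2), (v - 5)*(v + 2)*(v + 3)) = v^2 - 3*v - 10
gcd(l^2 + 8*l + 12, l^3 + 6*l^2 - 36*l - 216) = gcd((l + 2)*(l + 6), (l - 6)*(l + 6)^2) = l + 6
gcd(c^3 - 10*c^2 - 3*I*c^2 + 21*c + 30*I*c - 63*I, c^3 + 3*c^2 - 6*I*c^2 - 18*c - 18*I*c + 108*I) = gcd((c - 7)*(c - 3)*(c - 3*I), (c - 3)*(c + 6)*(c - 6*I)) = c - 3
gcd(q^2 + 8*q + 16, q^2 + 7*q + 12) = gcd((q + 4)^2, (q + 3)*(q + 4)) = q + 4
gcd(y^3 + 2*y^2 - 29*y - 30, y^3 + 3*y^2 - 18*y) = y + 6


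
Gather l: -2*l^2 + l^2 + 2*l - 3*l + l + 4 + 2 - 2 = 4 - l^2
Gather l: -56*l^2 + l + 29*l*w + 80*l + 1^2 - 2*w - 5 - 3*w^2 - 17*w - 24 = -56*l^2 + l*(29*w + 81) - 3*w^2 - 19*w - 28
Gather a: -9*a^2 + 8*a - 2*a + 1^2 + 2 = -9*a^2 + 6*a + 3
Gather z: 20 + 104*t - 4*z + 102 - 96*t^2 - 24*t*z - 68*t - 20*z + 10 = -96*t^2 + 36*t + z*(-24*t - 24) + 132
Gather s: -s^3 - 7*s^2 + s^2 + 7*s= -s^3 - 6*s^2 + 7*s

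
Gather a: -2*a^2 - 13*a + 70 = -2*a^2 - 13*a + 70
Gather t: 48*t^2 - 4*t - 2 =48*t^2 - 4*t - 2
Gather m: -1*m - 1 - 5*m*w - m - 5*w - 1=m*(-5*w - 2) - 5*w - 2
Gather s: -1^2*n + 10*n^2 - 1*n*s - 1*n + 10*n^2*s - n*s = 10*n^2 - 2*n + s*(10*n^2 - 2*n)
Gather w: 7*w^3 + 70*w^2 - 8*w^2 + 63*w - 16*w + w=7*w^3 + 62*w^2 + 48*w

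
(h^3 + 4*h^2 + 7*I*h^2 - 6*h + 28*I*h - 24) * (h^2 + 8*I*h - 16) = h^5 + 4*h^4 + 15*I*h^4 - 78*h^3 + 60*I*h^3 - 312*h^2 - 160*I*h^2 + 96*h - 640*I*h + 384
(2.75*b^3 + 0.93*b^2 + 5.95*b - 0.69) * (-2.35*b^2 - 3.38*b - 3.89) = -6.4625*b^5 - 11.4805*b^4 - 27.8234*b^3 - 22.1072*b^2 - 20.8133*b + 2.6841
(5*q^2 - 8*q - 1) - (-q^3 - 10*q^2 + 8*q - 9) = q^3 + 15*q^2 - 16*q + 8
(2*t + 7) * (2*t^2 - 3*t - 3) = 4*t^3 + 8*t^2 - 27*t - 21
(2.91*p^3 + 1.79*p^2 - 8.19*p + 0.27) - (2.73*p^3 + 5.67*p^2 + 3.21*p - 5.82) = 0.18*p^3 - 3.88*p^2 - 11.4*p + 6.09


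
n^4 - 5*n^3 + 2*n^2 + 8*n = n*(n - 4)*(n - 2)*(n + 1)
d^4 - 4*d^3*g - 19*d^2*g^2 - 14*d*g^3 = d*(d - 7*g)*(d + g)*(d + 2*g)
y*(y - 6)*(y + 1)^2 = y^4 - 4*y^3 - 11*y^2 - 6*y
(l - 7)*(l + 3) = l^2 - 4*l - 21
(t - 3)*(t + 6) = t^2 + 3*t - 18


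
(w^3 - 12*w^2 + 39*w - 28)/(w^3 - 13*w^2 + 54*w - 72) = (w^2 - 8*w + 7)/(w^2 - 9*w + 18)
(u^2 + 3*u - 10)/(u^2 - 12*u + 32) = (u^2 + 3*u - 10)/(u^2 - 12*u + 32)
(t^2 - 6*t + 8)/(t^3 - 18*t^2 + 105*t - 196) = (t - 2)/(t^2 - 14*t + 49)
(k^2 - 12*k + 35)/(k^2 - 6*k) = (k^2 - 12*k + 35)/(k*(k - 6))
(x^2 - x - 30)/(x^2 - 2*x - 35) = (x - 6)/(x - 7)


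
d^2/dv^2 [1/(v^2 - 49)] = 2*(3*v^2 + 49)/(v^2 - 49)^3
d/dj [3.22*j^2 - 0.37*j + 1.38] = 6.44*j - 0.37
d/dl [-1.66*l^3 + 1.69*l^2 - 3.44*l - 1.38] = -4.98*l^2 + 3.38*l - 3.44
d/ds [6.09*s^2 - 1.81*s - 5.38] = 12.18*s - 1.81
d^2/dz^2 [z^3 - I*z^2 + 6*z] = 6*z - 2*I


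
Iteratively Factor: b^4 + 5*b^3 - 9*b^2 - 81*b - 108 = (b - 4)*(b^3 + 9*b^2 + 27*b + 27) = (b - 4)*(b + 3)*(b^2 + 6*b + 9) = (b - 4)*(b + 3)^2*(b + 3)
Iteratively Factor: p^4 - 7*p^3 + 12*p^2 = (p - 4)*(p^3 - 3*p^2) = (p - 4)*(p - 3)*(p^2) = p*(p - 4)*(p - 3)*(p)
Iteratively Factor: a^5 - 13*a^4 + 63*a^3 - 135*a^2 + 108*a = (a - 3)*(a^4 - 10*a^3 + 33*a^2 - 36*a) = (a - 3)^2*(a^3 - 7*a^2 + 12*a) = (a - 4)*(a - 3)^2*(a^2 - 3*a) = (a - 4)*(a - 3)^3*(a)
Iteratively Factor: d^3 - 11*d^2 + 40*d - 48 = (d - 4)*(d^2 - 7*d + 12) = (d - 4)^2*(d - 3)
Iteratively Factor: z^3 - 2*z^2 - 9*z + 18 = (z - 2)*(z^2 - 9) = (z - 2)*(z + 3)*(z - 3)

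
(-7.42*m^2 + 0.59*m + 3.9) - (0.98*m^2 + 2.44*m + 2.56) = -8.4*m^2 - 1.85*m + 1.34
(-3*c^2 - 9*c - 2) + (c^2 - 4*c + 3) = -2*c^2 - 13*c + 1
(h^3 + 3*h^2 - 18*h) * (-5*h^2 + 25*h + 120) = -5*h^5 + 10*h^4 + 285*h^3 - 90*h^2 - 2160*h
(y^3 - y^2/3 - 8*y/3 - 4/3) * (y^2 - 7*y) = y^5 - 22*y^4/3 - y^3/3 + 52*y^2/3 + 28*y/3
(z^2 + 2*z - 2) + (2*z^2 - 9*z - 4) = 3*z^2 - 7*z - 6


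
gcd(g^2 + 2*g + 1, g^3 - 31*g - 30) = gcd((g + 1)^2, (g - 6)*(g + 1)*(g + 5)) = g + 1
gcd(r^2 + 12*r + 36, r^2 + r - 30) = r + 6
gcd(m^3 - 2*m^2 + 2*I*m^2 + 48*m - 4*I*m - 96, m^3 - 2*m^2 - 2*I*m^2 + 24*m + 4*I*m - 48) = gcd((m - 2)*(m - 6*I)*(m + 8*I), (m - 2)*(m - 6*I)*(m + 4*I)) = m^2 + m*(-2 - 6*I) + 12*I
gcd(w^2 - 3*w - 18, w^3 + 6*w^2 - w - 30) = w + 3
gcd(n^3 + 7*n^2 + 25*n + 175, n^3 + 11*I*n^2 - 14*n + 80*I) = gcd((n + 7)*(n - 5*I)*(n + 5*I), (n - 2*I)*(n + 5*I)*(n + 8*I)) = n + 5*I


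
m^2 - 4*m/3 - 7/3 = (m - 7/3)*(m + 1)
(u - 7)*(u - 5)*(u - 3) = u^3 - 15*u^2 + 71*u - 105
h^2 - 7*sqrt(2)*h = h*(h - 7*sqrt(2))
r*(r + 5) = r^2 + 5*r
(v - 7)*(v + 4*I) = v^2 - 7*v + 4*I*v - 28*I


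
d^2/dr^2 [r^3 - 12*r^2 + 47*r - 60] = 6*r - 24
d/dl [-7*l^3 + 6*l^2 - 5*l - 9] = -21*l^2 + 12*l - 5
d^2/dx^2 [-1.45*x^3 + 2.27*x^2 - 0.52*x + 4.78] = 4.54 - 8.7*x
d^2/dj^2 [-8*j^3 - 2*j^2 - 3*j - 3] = -48*j - 4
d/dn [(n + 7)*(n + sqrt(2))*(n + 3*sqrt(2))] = 3*n^2 + 8*sqrt(2)*n + 14*n + 6 + 28*sqrt(2)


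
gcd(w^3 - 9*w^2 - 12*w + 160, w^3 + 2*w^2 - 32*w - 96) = w + 4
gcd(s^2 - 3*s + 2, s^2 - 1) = s - 1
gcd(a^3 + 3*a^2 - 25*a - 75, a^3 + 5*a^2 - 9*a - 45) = a^2 + 8*a + 15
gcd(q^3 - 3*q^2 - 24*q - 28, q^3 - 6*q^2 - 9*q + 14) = q^2 - 5*q - 14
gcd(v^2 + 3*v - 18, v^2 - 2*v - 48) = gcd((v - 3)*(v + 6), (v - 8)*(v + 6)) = v + 6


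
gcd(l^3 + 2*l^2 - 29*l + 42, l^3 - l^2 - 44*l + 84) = l^2 + 5*l - 14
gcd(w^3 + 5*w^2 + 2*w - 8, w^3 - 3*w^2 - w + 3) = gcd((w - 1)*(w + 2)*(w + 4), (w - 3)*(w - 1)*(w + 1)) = w - 1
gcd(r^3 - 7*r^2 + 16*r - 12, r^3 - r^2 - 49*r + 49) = 1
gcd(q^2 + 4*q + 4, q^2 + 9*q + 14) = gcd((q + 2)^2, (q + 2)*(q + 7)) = q + 2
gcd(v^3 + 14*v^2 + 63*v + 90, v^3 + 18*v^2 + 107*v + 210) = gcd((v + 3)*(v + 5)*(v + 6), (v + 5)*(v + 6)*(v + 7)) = v^2 + 11*v + 30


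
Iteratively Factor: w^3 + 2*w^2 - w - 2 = (w + 2)*(w^2 - 1) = (w - 1)*(w + 2)*(w + 1)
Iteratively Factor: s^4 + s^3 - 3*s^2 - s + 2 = (s - 1)*(s^3 + 2*s^2 - s - 2) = (s - 1)^2*(s^2 + 3*s + 2) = (s - 1)^2*(s + 1)*(s + 2)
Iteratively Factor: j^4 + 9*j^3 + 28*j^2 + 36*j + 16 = (j + 2)*(j^3 + 7*j^2 + 14*j + 8) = (j + 2)*(j + 4)*(j^2 + 3*j + 2) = (j + 1)*(j + 2)*(j + 4)*(j + 2)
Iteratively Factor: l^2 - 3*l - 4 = (l + 1)*(l - 4)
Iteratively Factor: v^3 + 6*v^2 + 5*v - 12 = (v - 1)*(v^2 + 7*v + 12) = (v - 1)*(v + 4)*(v + 3)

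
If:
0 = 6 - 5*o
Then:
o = 6/5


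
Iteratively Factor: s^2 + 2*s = (s + 2)*(s)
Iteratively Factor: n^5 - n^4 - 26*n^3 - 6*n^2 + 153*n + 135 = (n - 3)*(n^4 + 2*n^3 - 20*n^2 - 66*n - 45) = (n - 3)*(n + 3)*(n^3 - n^2 - 17*n - 15) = (n - 3)*(n + 3)^2*(n^2 - 4*n - 5) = (n - 5)*(n - 3)*(n + 3)^2*(n + 1)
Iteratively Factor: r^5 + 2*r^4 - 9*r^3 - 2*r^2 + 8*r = (r + 1)*(r^4 + r^3 - 10*r^2 + 8*r) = (r - 1)*(r + 1)*(r^3 + 2*r^2 - 8*r) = r*(r - 1)*(r + 1)*(r^2 + 2*r - 8) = r*(r - 2)*(r - 1)*(r + 1)*(r + 4)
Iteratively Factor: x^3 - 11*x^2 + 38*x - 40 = (x - 2)*(x^2 - 9*x + 20) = (x - 4)*(x - 2)*(x - 5)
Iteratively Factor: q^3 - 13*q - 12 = (q + 3)*(q^2 - 3*q - 4) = (q + 1)*(q + 3)*(q - 4)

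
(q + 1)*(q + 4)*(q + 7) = q^3 + 12*q^2 + 39*q + 28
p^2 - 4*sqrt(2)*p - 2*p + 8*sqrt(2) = (p - 2)*(p - 4*sqrt(2))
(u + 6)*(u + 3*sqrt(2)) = u^2 + 3*sqrt(2)*u + 6*u + 18*sqrt(2)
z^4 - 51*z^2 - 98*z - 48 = (z - 8)*(z + 1)^2*(z + 6)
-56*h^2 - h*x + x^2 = (-8*h + x)*(7*h + x)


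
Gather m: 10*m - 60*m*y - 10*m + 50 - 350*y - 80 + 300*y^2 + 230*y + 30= -60*m*y + 300*y^2 - 120*y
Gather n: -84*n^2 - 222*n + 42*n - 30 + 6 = -84*n^2 - 180*n - 24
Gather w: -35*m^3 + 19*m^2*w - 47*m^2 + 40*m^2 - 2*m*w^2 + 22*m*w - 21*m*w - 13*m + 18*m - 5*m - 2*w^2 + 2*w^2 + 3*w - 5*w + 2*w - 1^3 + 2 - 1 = -35*m^3 - 7*m^2 - 2*m*w^2 + w*(19*m^2 + m)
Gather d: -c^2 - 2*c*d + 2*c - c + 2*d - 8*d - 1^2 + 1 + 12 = -c^2 + c + d*(-2*c - 6) + 12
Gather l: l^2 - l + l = l^2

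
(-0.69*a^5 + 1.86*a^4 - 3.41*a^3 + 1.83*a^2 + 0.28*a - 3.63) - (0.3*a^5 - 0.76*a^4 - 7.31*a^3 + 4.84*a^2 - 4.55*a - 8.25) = -0.99*a^5 + 2.62*a^4 + 3.9*a^3 - 3.01*a^2 + 4.83*a + 4.62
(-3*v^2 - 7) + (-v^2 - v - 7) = -4*v^2 - v - 14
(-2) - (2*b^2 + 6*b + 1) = -2*b^2 - 6*b - 3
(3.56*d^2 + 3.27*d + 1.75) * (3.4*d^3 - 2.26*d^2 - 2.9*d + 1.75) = 12.104*d^5 + 3.0724*d^4 - 11.7642*d^3 - 7.208*d^2 + 0.6475*d + 3.0625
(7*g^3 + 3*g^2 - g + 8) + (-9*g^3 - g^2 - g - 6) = -2*g^3 + 2*g^2 - 2*g + 2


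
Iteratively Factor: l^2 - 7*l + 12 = (l - 4)*(l - 3)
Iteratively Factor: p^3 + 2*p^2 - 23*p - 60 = (p + 3)*(p^2 - p - 20) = (p - 5)*(p + 3)*(p + 4)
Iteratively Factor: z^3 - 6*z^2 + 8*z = (z - 4)*(z^2 - 2*z) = z*(z - 4)*(z - 2)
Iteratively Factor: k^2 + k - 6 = (k - 2)*(k + 3)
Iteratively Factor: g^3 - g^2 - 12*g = (g + 3)*(g^2 - 4*g) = (g - 4)*(g + 3)*(g)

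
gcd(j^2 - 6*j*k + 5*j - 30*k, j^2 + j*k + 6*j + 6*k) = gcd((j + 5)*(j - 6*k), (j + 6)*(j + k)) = 1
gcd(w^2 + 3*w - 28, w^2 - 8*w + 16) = w - 4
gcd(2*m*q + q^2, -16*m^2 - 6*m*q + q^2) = 2*m + q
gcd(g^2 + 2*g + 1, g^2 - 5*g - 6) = g + 1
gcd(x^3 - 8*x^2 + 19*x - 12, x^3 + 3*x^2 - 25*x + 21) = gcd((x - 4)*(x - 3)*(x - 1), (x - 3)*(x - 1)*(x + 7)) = x^2 - 4*x + 3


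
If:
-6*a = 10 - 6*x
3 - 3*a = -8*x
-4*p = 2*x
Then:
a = -49/15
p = 4/5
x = -8/5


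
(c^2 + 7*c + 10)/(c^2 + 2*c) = (c + 5)/c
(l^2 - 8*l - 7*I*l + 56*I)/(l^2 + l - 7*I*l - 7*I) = (l - 8)/(l + 1)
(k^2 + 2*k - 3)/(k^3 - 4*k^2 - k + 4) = (k + 3)/(k^2 - 3*k - 4)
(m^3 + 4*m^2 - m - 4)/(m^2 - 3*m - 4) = (m^2 + 3*m - 4)/(m - 4)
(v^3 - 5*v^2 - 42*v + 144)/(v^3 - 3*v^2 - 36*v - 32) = (v^2 + 3*v - 18)/(v^2 + 5*v + 4)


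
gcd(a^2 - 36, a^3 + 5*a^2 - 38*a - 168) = a - 6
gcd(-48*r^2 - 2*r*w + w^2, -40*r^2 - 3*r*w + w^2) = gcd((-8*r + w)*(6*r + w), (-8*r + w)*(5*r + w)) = 8*r - w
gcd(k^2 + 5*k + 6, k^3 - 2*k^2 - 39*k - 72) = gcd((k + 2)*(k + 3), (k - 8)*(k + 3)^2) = k + 3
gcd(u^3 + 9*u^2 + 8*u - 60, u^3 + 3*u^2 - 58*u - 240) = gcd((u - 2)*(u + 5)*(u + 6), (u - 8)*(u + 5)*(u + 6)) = u^2 + 11*u + 30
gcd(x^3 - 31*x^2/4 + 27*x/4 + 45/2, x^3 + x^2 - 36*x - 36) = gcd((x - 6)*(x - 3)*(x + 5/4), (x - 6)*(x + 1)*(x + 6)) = x - 6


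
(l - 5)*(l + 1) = l^2 - 4*l - 5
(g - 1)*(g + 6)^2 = g^3 + 11*g^2 + 24*g - 36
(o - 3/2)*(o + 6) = o^2 + 9*o/2 - 9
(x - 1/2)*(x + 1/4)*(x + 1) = x^3 + 3*x^2/4 - 3*x/8 - 1/8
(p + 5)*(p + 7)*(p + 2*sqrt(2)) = p^3 + 2*sqrt(2)*p^2 + 12*p^2 + 24*sqrt(2)*p + 35*p + 70*sqrt(2)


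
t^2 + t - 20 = (t - 4)*(t + 5)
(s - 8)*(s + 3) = s^2 - 5*s - 24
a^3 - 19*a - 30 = (a - 5)*(a + 2)*(a + 3)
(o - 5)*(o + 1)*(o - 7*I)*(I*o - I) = I*o^4 + 7*o^3 - 5*I*o^3 - 35*o^2 - I*o^2 - 7*o + 5*I*o + 35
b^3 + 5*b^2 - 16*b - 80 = (b - 4)*(b + 4)*(b + 5)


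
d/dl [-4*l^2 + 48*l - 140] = 48 - 8*l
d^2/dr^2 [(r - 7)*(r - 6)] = 2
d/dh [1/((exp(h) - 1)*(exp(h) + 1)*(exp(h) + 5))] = -((exp(h) - 1)*(exp(h) + 1) + (exp(h) - 1)*(exp(h) + 5) + (exp(h) + 1)*(exp(h) + 5))/(4*(exp(h) - 1)^2*(exp(h) + 5)^2*cosh(h/2)^2)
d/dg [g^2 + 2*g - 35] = 2*g + 2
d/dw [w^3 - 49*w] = 3*w^2 - 49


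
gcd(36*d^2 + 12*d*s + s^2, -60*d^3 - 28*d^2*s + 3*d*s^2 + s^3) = 6*d + s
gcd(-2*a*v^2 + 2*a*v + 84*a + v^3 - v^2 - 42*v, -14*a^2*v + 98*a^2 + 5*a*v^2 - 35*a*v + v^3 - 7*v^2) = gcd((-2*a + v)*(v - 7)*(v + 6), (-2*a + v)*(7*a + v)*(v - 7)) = -2*a*v + 14*a + v^2 - 7*v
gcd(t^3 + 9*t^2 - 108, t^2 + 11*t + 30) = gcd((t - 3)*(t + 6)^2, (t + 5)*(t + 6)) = t + 6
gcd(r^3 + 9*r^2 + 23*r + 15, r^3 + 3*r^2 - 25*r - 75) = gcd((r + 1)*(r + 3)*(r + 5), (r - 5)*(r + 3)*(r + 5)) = r^2 + 8*r + 15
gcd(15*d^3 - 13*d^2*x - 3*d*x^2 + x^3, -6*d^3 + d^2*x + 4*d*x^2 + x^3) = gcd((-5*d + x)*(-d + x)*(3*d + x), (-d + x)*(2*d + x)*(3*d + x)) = -3*d^2 + 2*d*x + x^2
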